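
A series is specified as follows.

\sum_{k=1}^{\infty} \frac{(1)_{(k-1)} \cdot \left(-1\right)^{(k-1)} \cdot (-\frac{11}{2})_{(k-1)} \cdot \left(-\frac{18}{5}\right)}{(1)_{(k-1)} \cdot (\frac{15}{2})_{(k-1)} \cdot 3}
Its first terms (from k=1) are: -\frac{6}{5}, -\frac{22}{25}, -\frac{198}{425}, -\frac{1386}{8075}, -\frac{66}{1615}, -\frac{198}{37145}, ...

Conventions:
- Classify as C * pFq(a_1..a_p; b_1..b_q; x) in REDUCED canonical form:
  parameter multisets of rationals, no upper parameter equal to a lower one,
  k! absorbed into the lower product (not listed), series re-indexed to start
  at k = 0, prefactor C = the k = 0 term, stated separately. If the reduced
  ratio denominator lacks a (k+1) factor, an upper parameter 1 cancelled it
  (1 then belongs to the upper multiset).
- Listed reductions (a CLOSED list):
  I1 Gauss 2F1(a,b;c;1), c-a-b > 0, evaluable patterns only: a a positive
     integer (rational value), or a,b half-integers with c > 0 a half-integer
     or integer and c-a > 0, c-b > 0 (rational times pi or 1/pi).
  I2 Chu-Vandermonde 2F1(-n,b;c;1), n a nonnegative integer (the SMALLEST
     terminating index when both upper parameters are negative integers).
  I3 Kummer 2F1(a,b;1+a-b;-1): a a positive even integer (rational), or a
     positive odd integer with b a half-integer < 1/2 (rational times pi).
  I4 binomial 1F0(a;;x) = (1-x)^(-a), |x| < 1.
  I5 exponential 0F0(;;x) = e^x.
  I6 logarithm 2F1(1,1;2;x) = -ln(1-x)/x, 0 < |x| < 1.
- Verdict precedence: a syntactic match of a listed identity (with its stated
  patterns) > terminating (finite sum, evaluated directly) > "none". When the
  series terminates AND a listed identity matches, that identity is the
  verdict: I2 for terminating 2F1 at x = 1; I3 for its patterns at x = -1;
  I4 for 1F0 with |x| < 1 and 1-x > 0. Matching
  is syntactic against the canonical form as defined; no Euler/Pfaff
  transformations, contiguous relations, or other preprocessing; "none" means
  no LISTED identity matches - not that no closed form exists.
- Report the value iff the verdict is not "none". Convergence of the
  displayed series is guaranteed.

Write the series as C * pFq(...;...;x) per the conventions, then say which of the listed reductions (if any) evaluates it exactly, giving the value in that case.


With C = -\frac{6}{5}: the canonical form is 2F1(-\frac{11}{2}, 1; \frac{15}{2}; -1). Verdict at x = -1: the Kummer evaluation I3 matches (x = -1; c = \frac{15}{2} equals 1+a-b for upper {-\frac{11}{2}, 1}: listed pattern). Hence: \left(-\frac{9009}{10240}\right) \cdot \pi.

The tell: t_0 being -\frac{6}{5}, the constant factors (prefactor -6/5) combine into one prefactor.
Term ratio: r(k) = -1 * (k-\frac{11}{2}) (k+1) / [(k+\frac{15}{2}) (k+1)] ; factor over Q: parameters, x = -1, and C = -\frac{6}{5}.


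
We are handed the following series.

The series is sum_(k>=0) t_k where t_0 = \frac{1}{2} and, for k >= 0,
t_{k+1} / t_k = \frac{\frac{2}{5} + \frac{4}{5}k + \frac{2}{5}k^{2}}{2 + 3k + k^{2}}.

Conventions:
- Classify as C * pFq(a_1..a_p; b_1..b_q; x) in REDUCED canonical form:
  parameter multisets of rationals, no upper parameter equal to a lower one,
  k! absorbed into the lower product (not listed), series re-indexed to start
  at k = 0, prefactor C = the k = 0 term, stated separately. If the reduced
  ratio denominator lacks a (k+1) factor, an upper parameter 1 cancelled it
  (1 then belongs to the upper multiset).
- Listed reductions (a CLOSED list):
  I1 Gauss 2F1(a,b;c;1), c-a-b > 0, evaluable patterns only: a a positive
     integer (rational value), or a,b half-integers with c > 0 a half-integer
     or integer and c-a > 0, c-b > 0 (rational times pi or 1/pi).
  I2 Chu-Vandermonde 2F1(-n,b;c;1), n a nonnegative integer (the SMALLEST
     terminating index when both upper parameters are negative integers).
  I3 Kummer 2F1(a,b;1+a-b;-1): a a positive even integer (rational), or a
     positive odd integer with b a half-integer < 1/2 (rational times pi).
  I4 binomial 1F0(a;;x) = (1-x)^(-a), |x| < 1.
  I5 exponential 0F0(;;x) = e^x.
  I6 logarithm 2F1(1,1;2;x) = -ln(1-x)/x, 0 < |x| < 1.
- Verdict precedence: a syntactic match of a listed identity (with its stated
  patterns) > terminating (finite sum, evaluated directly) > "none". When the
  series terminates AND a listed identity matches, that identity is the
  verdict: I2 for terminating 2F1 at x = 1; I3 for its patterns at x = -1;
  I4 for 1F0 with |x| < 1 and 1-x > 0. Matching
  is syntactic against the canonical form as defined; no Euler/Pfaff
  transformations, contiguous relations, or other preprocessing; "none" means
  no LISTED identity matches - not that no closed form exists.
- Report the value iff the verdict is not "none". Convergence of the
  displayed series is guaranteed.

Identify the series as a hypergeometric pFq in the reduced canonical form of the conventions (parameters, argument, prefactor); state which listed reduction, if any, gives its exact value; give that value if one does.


With C = \frac{1}{2}: the canonical form is 2F1(1, 1; 2; \frac{2}{5}). Verdict: this is the I6 logarithm reduction (the logarithm: parameters (1,1;2), x = \frac{2}{5}). Exact value: \left(-\frac{5}{4}\right) \cdot \ln\left(\frac{3}{5}\right).

First insight: t_0 = \frac{1}{2} here, and roots of the ratio polynomials (C = 1/2, x = 2/5) are the negated parameters.
Adjacent-term ratio: r(k) = \frac{2}{5} * (k+1) (k+1) / [(k+2) (k+1)] - rational in k. x = \frac{2}{5}; t_0 = \frac{1}{2}; negate the roots.


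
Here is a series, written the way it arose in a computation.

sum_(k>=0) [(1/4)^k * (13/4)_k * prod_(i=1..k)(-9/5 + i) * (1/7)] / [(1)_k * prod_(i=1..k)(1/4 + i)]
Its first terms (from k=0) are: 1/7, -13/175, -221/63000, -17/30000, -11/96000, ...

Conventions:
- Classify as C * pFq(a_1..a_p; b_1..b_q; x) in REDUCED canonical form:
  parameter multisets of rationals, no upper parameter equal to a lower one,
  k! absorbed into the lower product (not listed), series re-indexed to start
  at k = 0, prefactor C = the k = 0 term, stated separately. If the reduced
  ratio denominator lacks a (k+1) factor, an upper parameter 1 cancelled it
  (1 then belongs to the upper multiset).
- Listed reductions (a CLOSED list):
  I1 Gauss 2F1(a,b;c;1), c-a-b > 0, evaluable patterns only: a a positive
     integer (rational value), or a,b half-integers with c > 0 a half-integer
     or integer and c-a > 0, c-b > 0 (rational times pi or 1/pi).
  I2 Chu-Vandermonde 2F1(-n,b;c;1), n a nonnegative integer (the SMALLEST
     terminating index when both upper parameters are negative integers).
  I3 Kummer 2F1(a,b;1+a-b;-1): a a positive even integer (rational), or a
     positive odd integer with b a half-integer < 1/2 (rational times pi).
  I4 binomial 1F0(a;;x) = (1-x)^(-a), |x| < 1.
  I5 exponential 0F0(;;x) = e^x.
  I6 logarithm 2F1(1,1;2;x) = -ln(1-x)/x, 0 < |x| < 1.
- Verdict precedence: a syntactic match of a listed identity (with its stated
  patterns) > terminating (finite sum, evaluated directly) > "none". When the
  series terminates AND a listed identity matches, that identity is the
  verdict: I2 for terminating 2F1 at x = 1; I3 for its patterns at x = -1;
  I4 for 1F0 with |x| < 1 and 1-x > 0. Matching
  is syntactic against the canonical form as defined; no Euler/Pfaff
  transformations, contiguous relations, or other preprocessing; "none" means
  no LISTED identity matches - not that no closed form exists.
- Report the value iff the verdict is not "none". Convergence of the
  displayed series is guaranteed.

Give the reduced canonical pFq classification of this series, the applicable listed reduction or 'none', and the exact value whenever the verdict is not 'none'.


With C = 1/7: the canonical form is 2F1(-4/5, 13/4; 5/4; 1/4). Verdict: none - this 2F1 at x = 1/4 matches no listed pattern, and upper {-4/5, 13/4} holds no stopper.

Key observation: from the first term 1/7: the lower running product (C = 1/7, x = 1/4) is a rising factorial.
Ratio: r(k) = (1/4) * (k-4/5) (k+13/4) / [(k+5/4) (k+1)] - rational in k, leading ratio (1/4); with t_0 = 1/7, classification follows.


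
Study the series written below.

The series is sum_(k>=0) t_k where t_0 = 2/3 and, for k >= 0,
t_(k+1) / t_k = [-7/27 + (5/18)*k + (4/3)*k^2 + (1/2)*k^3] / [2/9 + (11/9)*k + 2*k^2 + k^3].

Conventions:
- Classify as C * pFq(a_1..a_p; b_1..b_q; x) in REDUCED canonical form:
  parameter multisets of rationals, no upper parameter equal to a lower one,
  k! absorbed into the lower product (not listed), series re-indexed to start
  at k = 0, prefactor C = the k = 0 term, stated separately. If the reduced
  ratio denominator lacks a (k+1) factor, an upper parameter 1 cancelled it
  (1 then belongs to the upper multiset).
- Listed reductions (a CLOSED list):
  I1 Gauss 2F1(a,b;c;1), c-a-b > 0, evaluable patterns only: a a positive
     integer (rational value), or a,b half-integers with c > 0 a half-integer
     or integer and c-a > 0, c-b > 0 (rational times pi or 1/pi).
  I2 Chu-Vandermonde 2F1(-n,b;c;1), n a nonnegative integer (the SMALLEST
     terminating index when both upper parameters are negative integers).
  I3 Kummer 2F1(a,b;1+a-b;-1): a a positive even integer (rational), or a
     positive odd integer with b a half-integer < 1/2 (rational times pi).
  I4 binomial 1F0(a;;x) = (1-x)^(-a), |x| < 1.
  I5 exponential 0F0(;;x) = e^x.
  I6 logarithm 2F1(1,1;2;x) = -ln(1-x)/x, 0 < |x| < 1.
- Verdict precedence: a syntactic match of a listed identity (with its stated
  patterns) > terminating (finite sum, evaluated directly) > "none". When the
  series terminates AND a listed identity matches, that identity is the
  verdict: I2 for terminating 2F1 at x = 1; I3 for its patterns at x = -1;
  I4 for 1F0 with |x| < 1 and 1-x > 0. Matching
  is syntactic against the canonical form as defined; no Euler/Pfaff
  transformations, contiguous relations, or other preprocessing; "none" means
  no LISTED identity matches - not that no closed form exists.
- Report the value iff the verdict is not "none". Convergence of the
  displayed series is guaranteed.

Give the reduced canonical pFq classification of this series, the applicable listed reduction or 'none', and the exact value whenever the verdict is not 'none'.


This is 2/3 * 2F1(-1/3, 7/3; 1/3; 1/2) in reduced canonical form. Verdict: none (x = 1/2): each listed identity misses the multisets {-1/3, 7/3} ; {1/3}.

First insight: t_0 being 2/3, the expanded ratio factors over Q; C = 2/3, roots give parameters.
Consecutive-term ratio: r(k) = (1/2) * (k-1/3) (k+7/3) / [(k+1/3) (k+1)] - rational in k, leading ratio (1/2); with t_0 = 2/3, classification follows.


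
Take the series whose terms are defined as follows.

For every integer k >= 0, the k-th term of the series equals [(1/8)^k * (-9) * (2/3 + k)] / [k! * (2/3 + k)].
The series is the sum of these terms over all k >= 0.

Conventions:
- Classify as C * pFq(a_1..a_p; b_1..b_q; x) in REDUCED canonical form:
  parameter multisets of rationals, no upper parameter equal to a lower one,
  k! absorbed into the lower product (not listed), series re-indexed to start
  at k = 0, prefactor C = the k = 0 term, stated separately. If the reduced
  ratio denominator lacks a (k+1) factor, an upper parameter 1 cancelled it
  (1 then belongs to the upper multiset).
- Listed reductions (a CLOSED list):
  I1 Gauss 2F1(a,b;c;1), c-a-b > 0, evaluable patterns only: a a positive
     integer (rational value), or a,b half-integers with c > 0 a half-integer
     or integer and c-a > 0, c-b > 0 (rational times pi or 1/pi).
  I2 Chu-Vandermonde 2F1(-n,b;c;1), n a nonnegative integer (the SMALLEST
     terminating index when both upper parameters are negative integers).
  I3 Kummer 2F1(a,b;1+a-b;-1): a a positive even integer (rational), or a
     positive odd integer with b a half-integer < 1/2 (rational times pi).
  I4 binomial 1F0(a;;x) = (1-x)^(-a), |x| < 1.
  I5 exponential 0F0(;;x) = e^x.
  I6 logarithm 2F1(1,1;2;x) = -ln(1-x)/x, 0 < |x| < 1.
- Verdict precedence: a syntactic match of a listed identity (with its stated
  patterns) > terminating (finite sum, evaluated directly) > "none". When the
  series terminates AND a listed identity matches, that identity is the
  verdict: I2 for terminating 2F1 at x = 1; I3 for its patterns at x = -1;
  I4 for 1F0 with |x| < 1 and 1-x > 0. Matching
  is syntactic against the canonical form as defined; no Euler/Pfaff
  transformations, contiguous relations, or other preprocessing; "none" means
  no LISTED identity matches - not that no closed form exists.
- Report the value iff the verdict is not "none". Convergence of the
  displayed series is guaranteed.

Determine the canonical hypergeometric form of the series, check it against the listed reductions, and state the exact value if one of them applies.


Classification (C = -9): 0F0 with upper {-}, lower {-}, argument x = 1/8. Verdict at x = 1/8: the exponential series (I5) matches (the 0F0 exponential series at x = 1/8). Sum: (-9) * e^(1/8).

Key observation: t_0 being -9, striking the common factor k + 2/3 reduces the term (C = -9, x = 1/8).
Step ratio: r(k) = (1/8) * 1 / [(k+1)] - rational in k, leading ratio (1/8); with t_0 = -9, classification follows.


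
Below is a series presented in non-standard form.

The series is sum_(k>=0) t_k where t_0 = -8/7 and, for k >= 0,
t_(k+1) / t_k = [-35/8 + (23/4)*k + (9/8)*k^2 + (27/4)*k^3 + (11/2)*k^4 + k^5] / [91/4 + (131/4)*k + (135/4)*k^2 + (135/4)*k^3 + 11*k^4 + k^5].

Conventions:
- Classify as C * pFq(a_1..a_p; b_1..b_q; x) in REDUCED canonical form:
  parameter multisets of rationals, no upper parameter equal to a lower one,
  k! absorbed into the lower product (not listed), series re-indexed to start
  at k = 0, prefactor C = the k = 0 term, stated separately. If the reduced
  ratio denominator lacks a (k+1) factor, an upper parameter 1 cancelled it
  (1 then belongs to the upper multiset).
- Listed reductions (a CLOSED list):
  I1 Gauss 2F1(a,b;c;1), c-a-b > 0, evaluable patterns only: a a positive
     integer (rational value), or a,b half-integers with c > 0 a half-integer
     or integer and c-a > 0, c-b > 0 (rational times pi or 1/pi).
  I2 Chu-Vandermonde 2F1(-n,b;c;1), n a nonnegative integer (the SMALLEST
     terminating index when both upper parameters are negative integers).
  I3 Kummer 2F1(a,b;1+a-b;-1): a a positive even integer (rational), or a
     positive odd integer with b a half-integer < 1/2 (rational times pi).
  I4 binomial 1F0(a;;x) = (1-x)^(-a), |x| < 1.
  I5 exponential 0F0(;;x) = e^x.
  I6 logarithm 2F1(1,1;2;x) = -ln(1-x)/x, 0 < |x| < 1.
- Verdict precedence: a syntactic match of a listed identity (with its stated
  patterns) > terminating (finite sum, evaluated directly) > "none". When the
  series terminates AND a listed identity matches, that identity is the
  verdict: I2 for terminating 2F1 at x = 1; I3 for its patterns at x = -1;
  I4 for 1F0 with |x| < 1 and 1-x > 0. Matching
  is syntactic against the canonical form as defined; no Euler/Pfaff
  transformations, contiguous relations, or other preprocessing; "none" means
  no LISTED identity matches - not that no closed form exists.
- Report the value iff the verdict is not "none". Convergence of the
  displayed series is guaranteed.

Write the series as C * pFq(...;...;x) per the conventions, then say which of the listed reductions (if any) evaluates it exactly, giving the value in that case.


Prefactor -8/7, argument 1: 2F1 with upper {-1/2, 5/2} over lower {13/2}. Verdict at x = 1: Gauss's theorem I1 (half-integer case) matches (x = 1; upper {-1/2, 5/2} half-integers, c = 13/2 in the evaluable pattern). Its exact value is (-1155/4096) * pi.

Key step: t_0 = -8/7 here, and the parameter 7/2 appears in both the upper and lower lists and cancels (alongside the other common factor).
Consecutive-term ratio: r(k) = 1 * (k-1/2) (k+5/2) / [(k+13/2) (k+1)] - poly over poly, x = 1 from leading terms; C = -8/7 at k = 0.


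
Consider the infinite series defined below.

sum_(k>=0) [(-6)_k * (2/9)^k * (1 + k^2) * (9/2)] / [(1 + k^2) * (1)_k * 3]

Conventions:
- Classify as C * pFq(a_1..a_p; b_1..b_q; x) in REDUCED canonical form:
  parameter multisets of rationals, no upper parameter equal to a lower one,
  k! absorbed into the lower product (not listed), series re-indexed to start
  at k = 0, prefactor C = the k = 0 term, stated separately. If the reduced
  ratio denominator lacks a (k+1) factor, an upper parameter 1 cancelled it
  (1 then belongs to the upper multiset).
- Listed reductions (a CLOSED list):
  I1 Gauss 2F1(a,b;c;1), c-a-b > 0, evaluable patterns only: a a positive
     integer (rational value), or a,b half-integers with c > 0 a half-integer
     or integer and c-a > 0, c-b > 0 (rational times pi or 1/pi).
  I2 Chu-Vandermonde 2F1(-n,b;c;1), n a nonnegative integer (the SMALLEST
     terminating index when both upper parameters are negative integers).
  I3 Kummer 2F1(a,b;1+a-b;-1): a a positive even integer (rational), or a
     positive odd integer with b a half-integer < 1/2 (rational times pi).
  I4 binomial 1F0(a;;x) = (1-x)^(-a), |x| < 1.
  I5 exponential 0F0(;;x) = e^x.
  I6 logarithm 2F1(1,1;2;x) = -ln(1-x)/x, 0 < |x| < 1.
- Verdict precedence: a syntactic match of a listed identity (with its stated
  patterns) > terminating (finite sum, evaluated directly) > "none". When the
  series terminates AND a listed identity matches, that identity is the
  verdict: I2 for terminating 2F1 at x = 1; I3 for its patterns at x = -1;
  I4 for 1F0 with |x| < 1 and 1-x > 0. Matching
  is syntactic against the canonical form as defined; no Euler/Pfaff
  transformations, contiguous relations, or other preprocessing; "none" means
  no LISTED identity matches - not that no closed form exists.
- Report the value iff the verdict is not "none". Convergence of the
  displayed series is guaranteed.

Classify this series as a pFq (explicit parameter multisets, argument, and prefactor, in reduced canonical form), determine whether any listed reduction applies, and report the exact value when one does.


x = 2/9 here; the reduced form reads 1F0, upper {-6}, lower {-}, C = 3/2. Verdict: the I4 binomial reduction applies (the 1F0 binomial series: exponent 6, x = 2/9). Value: 117649/354294.

First insight: x = (2/9) and (1)_k (C = 3/2) is k! itself.
Step ratio: r(k) = (2/9) * (k-6) / [(k+1)] - rational; roots negated = parameters, x = (2/9), C = 3/2.


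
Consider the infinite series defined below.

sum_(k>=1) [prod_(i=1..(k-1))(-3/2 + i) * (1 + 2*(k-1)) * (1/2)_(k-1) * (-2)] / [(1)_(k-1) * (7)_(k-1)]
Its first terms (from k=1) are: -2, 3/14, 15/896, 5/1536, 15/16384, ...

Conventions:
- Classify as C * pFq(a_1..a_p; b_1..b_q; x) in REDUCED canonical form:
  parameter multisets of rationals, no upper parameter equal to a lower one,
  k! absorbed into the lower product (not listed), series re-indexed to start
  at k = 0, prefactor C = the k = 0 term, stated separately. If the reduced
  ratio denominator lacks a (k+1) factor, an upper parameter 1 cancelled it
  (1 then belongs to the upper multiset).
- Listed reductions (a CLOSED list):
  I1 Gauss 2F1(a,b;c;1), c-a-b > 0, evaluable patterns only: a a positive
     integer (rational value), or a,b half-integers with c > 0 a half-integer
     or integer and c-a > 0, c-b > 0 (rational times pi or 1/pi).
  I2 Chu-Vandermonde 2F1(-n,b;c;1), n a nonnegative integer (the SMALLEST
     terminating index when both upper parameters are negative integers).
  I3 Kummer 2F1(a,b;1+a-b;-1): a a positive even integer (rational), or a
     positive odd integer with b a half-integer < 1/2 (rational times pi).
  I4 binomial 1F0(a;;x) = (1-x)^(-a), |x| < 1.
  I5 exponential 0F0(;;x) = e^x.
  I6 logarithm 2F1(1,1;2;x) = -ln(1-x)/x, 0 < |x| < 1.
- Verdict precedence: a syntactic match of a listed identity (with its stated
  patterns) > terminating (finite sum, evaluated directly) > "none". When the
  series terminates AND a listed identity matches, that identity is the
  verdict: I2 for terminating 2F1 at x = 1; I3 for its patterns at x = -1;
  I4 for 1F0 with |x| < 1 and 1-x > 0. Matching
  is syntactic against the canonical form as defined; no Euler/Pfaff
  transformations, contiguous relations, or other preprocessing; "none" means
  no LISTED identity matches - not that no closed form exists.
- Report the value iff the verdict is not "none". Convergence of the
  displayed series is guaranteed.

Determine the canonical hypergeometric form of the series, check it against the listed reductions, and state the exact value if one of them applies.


With C = -2: the canonical form is 2F1(-1/2, 3/2; 7; 1). Verdict: the half-integer Gauss pattern (I1) matches (x = 1; upper {-1/2, 3/2} half-integers, c = 7 in the evaluable pattern). Exact value: (-1048576/189189) / pi.

First insight: from the first term -2: the (2k+1) factor (prefactor -2) shifts (1/2)_k to (3/2)_k.
Term ratio: r(k) = 1 * (k-1/2) (k+3/2) / [(k+7) (k+1)] - rational; roots negated = parameters, x = 1, C = -2.


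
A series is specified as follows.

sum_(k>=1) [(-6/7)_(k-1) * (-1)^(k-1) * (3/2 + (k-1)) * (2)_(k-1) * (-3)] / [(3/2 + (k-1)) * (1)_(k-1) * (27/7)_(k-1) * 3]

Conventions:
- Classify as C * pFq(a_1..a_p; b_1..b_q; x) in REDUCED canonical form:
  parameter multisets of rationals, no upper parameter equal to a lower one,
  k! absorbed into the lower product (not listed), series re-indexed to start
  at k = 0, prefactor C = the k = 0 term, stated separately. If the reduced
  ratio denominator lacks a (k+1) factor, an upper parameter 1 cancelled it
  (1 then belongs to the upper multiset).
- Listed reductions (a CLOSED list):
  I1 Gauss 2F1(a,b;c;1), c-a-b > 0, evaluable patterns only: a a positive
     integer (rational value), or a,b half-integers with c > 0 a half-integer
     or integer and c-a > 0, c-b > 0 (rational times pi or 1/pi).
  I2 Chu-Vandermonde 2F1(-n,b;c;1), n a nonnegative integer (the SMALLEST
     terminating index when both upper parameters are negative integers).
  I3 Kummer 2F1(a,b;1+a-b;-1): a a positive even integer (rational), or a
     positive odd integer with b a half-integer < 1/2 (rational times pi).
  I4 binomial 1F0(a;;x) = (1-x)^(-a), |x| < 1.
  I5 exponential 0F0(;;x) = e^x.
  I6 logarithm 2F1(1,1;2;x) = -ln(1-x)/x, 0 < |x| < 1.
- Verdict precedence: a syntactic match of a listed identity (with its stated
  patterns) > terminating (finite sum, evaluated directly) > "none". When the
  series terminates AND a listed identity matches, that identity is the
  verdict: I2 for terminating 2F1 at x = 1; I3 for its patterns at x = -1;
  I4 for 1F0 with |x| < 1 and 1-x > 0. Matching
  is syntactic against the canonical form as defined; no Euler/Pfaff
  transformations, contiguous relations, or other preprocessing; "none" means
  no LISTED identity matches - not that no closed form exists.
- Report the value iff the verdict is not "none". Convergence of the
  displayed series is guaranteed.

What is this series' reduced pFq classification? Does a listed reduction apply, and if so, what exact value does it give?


This is -1 * 2F1(-6/7, 2; 27/7; -1) in reduced canonical form. Verdict at x = -1: the Kummer evaluation I3 matches (x = -1; c = 27/7 equals 1+a-b for upper {-6/7, 2}: listed pattern). Sum: -10/7.

Key observation: t_0 = -1 here, and (1)_k (prefactor -1) is k! itself.
Adjacent-term ratio: r(k) = (-1) * (k-6/7) (k+2) / [(k+27/7) (k+1)] - rational in k, leading ratio (-1); with t_0 = -1, classification follows.


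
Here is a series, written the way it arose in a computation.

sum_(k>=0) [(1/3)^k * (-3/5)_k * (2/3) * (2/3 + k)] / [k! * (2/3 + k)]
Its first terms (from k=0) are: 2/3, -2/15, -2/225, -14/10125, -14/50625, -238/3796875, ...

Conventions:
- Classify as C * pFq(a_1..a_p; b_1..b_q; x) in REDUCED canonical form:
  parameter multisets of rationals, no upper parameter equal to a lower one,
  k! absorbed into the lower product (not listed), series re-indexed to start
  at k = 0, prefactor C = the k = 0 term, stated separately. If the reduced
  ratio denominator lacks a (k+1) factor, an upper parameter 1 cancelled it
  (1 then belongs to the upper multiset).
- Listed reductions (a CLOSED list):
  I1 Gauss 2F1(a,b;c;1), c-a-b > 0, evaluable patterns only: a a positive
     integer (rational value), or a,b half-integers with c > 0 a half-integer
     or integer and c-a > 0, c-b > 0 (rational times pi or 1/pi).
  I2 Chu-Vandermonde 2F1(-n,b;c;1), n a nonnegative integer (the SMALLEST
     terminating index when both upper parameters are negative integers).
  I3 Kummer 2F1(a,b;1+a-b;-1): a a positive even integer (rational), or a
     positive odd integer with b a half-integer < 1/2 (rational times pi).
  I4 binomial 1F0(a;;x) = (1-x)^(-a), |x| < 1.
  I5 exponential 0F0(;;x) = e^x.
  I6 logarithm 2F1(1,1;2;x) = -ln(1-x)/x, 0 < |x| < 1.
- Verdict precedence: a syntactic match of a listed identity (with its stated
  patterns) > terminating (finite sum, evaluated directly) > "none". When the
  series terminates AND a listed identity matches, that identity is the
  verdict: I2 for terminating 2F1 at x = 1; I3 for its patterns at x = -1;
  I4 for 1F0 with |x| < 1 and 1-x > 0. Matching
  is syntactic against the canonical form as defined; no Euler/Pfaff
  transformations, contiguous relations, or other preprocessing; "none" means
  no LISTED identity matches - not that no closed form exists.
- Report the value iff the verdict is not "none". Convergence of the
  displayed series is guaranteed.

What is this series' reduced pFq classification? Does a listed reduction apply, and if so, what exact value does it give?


At argument 1/3: a 1F0 with upper {-3/5}, lower {-}, scaled by C = 2/3. Verdict: binomial (I4) applies (the 1F0 binomial series: exponent 3/5, x = 1/3). Its exact value is (2/3) * (2/3)^(3/5).

Structural cue: with t_0 = 2/3, striking the common factor k + 2/3 reduces the term (C = 2/3, x = 1/3).
Step ratio: r(k) = (1/3) * (k-3/5) / [(k+1)] - rational in k, leading ratio (1/3); with t_0 = 2/3, classification follows.


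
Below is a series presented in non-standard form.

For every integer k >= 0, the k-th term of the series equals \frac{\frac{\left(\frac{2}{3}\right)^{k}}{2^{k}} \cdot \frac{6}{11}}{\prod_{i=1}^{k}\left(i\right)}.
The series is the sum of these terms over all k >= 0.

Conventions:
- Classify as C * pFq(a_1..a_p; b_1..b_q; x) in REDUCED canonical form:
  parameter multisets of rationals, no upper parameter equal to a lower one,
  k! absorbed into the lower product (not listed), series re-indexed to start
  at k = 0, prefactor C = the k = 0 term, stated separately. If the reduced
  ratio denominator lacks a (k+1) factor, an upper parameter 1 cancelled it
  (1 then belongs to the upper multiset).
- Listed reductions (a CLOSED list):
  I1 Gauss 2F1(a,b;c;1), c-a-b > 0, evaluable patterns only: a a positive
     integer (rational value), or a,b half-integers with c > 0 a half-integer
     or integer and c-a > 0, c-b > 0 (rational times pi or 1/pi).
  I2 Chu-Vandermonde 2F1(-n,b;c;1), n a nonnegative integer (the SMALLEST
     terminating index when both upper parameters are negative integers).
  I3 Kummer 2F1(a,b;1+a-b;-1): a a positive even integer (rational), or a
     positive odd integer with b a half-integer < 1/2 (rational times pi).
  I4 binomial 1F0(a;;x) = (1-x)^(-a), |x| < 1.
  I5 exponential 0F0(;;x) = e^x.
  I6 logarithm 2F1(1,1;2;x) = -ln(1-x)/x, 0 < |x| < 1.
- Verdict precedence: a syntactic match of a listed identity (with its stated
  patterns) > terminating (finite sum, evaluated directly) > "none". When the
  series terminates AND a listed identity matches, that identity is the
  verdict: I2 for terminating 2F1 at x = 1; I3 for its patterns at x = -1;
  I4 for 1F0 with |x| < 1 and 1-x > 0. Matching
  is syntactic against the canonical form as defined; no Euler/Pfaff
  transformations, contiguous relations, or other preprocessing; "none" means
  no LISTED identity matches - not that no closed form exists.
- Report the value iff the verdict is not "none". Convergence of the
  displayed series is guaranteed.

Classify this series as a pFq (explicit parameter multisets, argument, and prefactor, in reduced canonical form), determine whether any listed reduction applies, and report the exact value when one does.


Canonical form: C = \frac{6}{11} times 0F0 with upper {-}, lower {-}, x = \frac{1}{3}. Verdict at x = \frac{1}{3}: the exponential series (I5) matches (the 0F0 exponential series at x = \frac{1}{3}). Hence: \frac{6}{11} \cdot e^{\frac{1}{3}}.

Structural cue: x = \frac{1}{3} and the two k-th powers (C = 6/11, x = 1/3) combine into one argument.
Adjacent-term ratio: r(k) = \frac{1}{3} * 1 / [(k+1)] - poly over poly, x = \frac{1}{3} from leading terms; C = \frac{6}{11} at k = 0.


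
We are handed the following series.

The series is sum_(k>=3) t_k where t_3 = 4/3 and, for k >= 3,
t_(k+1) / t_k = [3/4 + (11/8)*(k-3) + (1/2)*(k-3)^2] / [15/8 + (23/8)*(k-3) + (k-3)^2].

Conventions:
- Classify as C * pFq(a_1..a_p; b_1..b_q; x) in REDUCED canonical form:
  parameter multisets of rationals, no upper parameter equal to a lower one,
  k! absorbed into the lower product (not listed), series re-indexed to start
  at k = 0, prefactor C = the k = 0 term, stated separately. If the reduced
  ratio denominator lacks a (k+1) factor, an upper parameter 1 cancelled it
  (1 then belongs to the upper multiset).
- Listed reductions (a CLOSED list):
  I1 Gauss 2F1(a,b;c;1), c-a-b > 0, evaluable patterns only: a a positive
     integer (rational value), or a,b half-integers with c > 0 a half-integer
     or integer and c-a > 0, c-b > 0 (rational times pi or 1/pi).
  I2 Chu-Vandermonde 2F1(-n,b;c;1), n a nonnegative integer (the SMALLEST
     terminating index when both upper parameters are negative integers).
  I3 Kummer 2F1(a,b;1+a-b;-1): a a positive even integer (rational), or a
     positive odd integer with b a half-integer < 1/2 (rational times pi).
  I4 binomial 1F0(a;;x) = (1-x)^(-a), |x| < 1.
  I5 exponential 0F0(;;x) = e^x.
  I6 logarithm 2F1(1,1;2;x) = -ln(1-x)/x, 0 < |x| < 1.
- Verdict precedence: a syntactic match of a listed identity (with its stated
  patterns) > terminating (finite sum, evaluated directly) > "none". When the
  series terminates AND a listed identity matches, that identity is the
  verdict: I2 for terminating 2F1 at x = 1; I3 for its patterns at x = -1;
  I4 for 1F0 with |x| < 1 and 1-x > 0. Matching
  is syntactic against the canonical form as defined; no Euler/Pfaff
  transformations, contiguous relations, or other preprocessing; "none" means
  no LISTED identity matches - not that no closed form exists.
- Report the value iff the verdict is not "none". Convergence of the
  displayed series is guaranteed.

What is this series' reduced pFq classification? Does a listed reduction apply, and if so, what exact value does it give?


At argument 1/2: a 2F1 with upper {3/4, 2}, lower {15/8}, scaled by C = 4/3. Verdict: none. No listed pattern accepts 2F1(3/4, 2; 15/8; 1/2).

Structural cue: x = (1/2) and factor the ratio over Q (C = 4/3, x = 1/2): negated roots = parameters.
Ratio: r(k) = (1/2) * (k+3/4) (k+2) / [(k+15/8) (k+1)] - rational in k. x = (1/2); t_0 = 4/3; negate the roots.


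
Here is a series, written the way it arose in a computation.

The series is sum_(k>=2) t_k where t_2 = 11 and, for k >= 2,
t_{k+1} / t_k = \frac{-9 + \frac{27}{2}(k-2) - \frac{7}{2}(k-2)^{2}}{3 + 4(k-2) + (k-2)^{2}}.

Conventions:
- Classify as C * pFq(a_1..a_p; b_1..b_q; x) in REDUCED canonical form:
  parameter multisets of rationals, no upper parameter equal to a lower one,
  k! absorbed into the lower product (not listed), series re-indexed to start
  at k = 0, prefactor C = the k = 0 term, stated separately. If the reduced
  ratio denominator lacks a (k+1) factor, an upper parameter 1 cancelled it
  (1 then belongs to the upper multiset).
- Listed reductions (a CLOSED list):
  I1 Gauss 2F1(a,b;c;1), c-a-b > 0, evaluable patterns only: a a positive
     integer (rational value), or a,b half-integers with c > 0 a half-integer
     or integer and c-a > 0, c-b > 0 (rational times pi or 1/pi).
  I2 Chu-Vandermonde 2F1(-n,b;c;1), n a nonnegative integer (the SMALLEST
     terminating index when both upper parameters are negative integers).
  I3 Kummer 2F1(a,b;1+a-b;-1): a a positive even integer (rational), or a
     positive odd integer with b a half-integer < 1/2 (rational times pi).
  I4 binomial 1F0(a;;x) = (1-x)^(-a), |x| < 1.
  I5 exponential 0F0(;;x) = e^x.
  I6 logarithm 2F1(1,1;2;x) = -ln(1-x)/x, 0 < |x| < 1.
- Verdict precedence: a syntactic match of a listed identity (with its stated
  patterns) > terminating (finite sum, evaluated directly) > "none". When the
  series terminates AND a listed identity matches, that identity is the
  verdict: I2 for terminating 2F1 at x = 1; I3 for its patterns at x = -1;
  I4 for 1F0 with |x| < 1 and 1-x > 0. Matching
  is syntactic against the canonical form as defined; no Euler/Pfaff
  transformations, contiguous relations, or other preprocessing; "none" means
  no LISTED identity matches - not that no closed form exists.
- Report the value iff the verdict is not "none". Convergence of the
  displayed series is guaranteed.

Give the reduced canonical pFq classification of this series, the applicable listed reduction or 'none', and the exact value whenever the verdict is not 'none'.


With C = 11: the canonical form is 2F1(-3, -\frac{6}{7}; 3; -\frac{7}{2}). Verdict: terminating - upper -3 stops the sum at k = 3; the 4 terms are added exactly. Exact value: -\frac{1089}{40}.

Structural cue: x = -\frac{7}{2} and roots of the ratio polynomials (C = 11, x = -7/2) are the negated parameters.
Ratio: r(k) = -\frac{7}{2} * (k-3) (k-\frac{6}{7}) / [(k+3) (k+1)] ; factor over Q: parameters, x = -\frac{7}{2}, and C = 11.


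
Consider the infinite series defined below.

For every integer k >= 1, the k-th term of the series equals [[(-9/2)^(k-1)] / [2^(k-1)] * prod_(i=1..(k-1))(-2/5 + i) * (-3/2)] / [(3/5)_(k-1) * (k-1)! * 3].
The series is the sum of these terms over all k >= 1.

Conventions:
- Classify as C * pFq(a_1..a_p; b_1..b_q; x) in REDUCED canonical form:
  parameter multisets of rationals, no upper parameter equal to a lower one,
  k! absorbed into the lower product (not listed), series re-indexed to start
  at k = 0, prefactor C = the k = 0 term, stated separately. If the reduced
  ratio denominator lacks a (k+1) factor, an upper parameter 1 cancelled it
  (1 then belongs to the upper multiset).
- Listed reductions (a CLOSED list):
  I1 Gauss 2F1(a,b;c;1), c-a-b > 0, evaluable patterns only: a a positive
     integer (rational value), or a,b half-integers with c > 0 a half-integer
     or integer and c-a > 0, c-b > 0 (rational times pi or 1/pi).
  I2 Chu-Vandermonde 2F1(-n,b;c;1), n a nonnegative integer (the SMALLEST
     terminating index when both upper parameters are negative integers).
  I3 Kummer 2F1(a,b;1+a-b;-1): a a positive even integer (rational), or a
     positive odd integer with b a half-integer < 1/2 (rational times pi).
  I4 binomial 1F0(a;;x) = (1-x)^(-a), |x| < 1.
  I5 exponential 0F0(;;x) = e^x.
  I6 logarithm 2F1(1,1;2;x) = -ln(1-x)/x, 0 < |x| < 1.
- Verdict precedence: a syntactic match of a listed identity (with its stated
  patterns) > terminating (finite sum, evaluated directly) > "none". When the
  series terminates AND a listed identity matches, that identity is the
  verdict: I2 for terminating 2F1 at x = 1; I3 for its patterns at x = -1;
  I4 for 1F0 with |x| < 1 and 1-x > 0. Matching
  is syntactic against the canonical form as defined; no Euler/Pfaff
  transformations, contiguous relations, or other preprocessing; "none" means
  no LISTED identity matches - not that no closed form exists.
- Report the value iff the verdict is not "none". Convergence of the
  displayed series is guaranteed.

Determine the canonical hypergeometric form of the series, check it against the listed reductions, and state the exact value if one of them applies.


This is -1/2 * 0F0(-; -; -9/4) in reduced canonical form. Verdict (x = -9/4): exponential (I5) applies (the 0F0 exponential series at x = -9/4). Its exact value is (-1/2) * e^(-9/4).

First insight: with t_0 = -1/2, the parameter 3/5 appears in both the upper and lower lists and cancels.
Term ratio: r(k) = (-9/4) * 1 / [(k+1)] - rational in k. x = (-9/4); t_0 = -1/2; negate the roots.


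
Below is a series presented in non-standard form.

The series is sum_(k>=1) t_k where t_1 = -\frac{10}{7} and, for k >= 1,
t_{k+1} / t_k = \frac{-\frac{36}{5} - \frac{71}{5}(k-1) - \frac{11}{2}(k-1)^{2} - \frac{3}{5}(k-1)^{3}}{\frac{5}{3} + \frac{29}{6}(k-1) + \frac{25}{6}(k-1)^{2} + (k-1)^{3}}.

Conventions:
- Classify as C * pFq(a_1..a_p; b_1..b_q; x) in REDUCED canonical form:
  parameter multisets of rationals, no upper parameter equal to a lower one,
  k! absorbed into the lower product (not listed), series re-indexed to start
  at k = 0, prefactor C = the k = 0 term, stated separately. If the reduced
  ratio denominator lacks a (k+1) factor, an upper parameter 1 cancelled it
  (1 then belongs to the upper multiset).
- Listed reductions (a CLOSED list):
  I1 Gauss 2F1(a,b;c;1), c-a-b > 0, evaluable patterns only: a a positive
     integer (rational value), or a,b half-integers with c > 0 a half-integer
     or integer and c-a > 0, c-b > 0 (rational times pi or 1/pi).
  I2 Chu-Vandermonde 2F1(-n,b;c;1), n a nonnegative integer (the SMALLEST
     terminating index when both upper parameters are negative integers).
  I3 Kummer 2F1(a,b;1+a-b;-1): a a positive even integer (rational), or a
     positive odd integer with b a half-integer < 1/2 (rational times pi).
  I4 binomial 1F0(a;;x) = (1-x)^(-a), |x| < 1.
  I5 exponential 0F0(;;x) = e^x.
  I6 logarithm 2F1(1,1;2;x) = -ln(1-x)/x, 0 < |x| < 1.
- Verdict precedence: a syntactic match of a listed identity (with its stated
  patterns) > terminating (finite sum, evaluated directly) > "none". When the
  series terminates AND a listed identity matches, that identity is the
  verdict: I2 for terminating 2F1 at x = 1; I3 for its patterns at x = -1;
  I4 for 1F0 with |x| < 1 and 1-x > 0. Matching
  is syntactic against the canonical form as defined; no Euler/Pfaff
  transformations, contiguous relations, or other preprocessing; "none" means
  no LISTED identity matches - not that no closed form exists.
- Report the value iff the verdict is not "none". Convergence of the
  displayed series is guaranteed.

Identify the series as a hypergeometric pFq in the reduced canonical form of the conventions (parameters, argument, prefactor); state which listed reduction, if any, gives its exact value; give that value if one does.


Classification (C = -\frac{10}{7}): 2F1 with upper {4, \frac{9}{2}}, lower {\frac{5}{2}}, argument x = -\frac{3}{5}. Verdict: no listed reduction: x = -\frac{3}{5} and upper {4, \frac{9}{2}} fail every I1-I6 pattern.

The tell: t_0 = -\frac{10}{7} here, and the ratio is unreduced: k + 2/3 divides both sides (C = -10/7).
Adjacent-term ratio: r(k) = -\frac{3}{5} * (k+4) (k+\frac{9}{2}) / [(k+\frac{5}{2}) (k+1)] - rational in k. x = -\frac{3}{5}; t_0 = -\frac{10}{7}; negate the roots.


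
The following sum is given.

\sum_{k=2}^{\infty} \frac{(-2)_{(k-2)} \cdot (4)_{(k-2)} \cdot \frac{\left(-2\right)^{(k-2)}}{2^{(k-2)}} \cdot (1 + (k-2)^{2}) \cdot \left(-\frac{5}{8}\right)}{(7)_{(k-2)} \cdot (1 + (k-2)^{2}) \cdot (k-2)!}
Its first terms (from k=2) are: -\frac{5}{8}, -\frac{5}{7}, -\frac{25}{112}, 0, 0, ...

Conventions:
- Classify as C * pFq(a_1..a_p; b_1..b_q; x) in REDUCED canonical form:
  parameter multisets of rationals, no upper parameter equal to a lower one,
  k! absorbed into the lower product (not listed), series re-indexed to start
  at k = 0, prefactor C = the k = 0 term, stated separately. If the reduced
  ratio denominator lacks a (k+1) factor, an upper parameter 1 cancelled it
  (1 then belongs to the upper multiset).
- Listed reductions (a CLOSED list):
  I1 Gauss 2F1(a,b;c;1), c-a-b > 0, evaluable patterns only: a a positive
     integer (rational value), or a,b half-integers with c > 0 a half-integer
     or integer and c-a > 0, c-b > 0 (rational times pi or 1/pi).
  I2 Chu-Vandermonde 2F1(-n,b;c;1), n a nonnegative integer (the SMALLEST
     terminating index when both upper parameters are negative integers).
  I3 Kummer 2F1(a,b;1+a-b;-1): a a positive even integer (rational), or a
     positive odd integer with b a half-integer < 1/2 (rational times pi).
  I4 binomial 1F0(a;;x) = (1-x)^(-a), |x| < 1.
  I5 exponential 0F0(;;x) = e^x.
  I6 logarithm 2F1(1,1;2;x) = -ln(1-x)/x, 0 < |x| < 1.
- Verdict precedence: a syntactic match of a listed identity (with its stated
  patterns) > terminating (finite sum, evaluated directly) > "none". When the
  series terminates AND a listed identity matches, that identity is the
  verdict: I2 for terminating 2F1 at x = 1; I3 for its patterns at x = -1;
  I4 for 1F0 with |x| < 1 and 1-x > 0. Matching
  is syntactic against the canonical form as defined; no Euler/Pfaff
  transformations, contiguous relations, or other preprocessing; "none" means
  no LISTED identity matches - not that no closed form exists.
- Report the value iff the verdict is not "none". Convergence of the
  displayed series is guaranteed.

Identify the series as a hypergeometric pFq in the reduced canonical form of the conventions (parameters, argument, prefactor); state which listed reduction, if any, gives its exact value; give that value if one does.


Key observation: with t_0 = -\frac{5}{8}, k^2 + 1 divides numerator and denominator alike; C = -5/8, x = -1 after cancelling.
Step ratio: r(k) = -1 * (k-2) (k+4) / [(k+7) (k+1)] ; factor over Q: parameters, x = -1, and C = -\frac{5}{8}.

Reduced: x = -1, 2F1, upper = {-2, 4}, lower = {7}, C = -\frac{5}{8}. Verdict: Kummer's theorem (I3) fires (x = -1; c = 7 equals 1+a-b for upper {-2, 4}: listed pattern). Exact value: -\frac{25}{16}.
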